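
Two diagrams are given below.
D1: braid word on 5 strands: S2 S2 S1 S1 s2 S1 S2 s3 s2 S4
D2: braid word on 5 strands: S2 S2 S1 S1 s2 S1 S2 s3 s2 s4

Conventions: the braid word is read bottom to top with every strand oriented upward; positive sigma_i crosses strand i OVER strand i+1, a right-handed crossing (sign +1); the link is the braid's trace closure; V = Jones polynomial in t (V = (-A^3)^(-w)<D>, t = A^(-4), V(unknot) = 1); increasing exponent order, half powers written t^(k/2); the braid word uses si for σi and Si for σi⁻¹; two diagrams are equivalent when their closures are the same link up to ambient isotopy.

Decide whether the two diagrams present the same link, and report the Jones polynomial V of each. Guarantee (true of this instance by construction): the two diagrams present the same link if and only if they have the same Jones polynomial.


equivalent: yes
D1 (bracket A^-8 - A^-4 + 2 - A^4 + A^8 - A^12; 10 crossings at w = -4): V = -t^-6 + t^-5 - t^-4 + 2t^-3 - t^-2 + t^-1
V(D2) = -t^-6 + t^-5 - t^-4 + 2t^-3 - t^-2 + t^-1  [10 crossings, <D> = A^-2 - A^2 + 2A^6 - A^10 + A^14 - A^18, w = -2]
observation: one V(t) for all 2 diagrams — one class (guaranteed)


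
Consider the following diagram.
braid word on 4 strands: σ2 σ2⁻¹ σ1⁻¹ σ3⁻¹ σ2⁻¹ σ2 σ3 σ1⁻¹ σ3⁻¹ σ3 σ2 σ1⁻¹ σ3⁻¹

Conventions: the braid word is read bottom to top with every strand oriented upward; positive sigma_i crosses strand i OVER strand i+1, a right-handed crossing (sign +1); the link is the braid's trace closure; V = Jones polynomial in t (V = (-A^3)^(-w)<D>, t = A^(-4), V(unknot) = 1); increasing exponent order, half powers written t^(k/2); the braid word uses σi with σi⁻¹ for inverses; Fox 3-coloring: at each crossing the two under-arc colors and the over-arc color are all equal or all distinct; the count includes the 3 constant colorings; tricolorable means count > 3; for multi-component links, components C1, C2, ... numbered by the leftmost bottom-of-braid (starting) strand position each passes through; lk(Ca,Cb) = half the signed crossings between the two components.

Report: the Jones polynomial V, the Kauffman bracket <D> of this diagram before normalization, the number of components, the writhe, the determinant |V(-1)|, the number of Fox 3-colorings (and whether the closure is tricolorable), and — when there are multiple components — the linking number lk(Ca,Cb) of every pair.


Jones polynomial: V(t) = -t^-4 + t^-3 + t^-1
<D> = -A^-5 - A^3 + A^7; writhe -3
components 1, writhe -3 (13 crossings)
3-colorings: 9 of 3^13, det 3 — tricolorable
note: w = -3 (over 13 crossings) is diagram-only; (-A^3)^(3) removes it from V


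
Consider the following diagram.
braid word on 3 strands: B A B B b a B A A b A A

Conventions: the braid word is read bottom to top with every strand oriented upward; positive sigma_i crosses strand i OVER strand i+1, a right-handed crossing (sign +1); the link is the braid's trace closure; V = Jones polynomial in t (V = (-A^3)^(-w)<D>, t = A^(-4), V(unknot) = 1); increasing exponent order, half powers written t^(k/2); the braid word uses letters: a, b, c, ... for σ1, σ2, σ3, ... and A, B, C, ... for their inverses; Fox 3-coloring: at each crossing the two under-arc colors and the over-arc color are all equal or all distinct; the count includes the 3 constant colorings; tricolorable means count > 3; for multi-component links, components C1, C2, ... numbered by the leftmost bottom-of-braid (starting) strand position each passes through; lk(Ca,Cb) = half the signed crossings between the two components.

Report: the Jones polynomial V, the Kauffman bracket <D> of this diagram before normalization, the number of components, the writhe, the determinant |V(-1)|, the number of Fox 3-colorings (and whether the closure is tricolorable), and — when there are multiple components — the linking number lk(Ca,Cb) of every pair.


V(t) = -t^-9 + 2t^-8 - 3t^-7 + 3t^-6 - 3t^-5 + 3t^-4 - t^-3 + t^-2
bracket: A^-10 - A^-6 + 3A^-2 - 3A^2 + 3A^6 - 3A^10 + 2A^14 - A^18, w = -6
1 component, writhe -6, over 12 crossings
det 17, colorings 3 of 3^12 — not tricolorable
observation: V spans 7 powers of t: at least 7 crossings in any diagram


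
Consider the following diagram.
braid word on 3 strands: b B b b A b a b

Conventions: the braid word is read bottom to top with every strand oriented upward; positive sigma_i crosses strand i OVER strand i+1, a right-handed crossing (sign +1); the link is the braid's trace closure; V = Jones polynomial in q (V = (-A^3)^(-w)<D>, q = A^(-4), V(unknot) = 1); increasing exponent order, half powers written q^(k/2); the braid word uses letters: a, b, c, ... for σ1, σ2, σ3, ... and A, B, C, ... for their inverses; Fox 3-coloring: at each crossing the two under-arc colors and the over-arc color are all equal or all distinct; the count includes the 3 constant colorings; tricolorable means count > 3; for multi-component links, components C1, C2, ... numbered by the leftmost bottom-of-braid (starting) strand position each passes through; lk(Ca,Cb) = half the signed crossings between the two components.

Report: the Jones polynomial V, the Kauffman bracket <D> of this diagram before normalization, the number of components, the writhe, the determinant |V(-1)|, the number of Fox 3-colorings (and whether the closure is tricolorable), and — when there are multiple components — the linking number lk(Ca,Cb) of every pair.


Jones polynomial: V(q) = q + q^3 - q^4
<D> = -A^-4 + 1 + A^8; writhe +4
components 1, writhe +4 (8 crossings)
3-colorings: 9 of 3^8, det 3 — tricolorable
note: w = +4 (over 8 crossings) is diagram-only; (-A^3)^(-4) removes it from V


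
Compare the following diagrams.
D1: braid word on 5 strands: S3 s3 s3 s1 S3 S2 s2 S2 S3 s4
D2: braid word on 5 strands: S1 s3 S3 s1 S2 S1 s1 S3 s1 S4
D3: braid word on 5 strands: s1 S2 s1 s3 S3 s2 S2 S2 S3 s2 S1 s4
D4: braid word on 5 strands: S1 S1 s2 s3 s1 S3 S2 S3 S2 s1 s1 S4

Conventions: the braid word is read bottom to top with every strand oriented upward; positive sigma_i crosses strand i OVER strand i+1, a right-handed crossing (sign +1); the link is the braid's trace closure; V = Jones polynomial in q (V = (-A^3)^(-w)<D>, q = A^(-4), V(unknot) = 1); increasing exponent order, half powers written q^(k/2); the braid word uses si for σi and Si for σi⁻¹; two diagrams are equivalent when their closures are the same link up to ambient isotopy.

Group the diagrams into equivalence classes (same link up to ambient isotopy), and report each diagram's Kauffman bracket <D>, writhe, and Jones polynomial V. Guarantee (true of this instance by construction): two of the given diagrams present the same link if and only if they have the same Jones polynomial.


grouping into links: {D1, D2, D3, D4}
V(D1) = 1  (w 0, c 10, <D> = 1)
D2 (bracket A^-6; 10 crossings at w = -2): V = 1
D3 (bracket 1; 12 crossings at w = 0): V = 1
V(D4) = 1  [12 crossings, <D> = A^-6, w = -2]
why: all 4 diagrams share one V(q), hence one class


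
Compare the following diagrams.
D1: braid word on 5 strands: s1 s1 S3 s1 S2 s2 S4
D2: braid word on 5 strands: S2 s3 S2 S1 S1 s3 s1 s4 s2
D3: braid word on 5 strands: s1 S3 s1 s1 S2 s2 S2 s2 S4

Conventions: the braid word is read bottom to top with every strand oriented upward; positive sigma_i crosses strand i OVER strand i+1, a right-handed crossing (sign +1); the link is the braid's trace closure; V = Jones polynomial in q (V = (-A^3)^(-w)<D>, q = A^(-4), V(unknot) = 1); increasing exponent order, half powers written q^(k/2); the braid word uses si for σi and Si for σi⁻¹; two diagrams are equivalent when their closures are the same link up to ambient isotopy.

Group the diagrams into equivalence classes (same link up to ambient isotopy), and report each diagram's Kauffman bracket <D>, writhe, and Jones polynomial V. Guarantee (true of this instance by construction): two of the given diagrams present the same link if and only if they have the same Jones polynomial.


equivalence classes: {D1, D3} | {D2}
D1 (bracket -A^-15 + A^-7 + A^-3 + A; 7 crossings at w = +1): V = -q^(1/2) - q^(3/2) - q^(5/2) + q^(9/2)
V(D2) = -q^(1/2) - q^(5/2)  [9 crossings, <D> = A^-7 + A, w = +1]
V(D3) = -q^(1/2) - q^(3/2) - q^(5/2) + q^(9/2)  (w +1, c 9, <D> = -A^-15 + A^-7 + A^-3 + A)
observation: 2 classes among 3 diagrams; unequal V(q) rules out equality


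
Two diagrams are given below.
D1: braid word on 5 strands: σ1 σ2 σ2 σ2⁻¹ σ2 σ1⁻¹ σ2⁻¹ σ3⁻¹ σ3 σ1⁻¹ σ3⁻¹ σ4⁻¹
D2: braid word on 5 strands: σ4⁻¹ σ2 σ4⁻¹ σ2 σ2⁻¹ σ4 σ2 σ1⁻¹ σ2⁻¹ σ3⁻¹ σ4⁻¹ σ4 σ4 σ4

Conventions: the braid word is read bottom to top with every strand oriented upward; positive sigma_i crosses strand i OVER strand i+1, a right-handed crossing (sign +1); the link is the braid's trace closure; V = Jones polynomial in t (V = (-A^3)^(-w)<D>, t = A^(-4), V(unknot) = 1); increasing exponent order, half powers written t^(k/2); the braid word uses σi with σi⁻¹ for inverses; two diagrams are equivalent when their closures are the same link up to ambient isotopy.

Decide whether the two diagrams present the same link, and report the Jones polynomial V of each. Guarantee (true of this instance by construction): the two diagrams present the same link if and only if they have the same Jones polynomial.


equivalent: yes
D1 (bracket A^-6; 12 crossings at w = -2): V = 1
V(D2) = 1  [14 crossings, <D> = 1, w = 0]
observation: one V(t) for all 2 diagrams — one class (guaranteed)


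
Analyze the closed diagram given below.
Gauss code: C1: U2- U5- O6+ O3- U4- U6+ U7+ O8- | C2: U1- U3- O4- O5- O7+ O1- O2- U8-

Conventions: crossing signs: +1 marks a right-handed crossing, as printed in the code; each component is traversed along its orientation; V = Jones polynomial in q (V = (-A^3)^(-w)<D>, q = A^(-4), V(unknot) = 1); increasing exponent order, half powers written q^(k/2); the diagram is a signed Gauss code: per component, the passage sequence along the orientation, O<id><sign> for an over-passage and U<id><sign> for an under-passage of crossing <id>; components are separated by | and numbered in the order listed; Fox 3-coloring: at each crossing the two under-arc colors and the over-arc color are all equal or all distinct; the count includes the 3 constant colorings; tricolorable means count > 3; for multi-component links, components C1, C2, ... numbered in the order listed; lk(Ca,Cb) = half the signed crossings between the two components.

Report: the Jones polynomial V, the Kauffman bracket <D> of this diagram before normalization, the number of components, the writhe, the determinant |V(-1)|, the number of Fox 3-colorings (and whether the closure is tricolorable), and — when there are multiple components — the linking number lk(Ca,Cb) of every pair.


V = -q^(-9/2) - q^(-5/2) + q^(-3/2) - q^(-1/2)
<D> = -A^-10 + A^-6 - A^-2 - A^6 (w = -4)
2 components over 8 crossings, w = -4
lk(C1,C2): -2
3 Fox colorings among 3^8, |V(-1)| = 4: not tricolorable
why: w = -4 (over 8 crossings) is diagram-only; (-A^3)^(4) removes it from V


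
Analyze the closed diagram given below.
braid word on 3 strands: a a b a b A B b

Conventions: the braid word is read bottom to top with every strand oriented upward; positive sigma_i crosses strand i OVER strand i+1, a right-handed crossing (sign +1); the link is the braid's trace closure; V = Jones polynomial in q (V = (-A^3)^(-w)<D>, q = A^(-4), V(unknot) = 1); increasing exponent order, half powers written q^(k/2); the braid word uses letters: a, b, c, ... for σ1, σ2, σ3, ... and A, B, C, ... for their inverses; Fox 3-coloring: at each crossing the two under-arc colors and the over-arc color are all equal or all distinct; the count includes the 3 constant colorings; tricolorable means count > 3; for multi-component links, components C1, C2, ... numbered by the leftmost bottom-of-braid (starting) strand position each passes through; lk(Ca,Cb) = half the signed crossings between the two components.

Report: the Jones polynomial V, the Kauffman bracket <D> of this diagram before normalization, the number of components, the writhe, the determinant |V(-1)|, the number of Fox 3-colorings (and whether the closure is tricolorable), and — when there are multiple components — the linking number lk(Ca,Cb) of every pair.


Jones polynomial: V(q) = q + q^3 - q^4
<D> = -A^-4 + 1 + A^8; writhe +4
components 1, writhe +4 (8 crossings)
3-colorings: 9 of 3^8, det 3 — tricolorable
note: det 3 = |V(-1)|; divisible by 3, so tricolorable


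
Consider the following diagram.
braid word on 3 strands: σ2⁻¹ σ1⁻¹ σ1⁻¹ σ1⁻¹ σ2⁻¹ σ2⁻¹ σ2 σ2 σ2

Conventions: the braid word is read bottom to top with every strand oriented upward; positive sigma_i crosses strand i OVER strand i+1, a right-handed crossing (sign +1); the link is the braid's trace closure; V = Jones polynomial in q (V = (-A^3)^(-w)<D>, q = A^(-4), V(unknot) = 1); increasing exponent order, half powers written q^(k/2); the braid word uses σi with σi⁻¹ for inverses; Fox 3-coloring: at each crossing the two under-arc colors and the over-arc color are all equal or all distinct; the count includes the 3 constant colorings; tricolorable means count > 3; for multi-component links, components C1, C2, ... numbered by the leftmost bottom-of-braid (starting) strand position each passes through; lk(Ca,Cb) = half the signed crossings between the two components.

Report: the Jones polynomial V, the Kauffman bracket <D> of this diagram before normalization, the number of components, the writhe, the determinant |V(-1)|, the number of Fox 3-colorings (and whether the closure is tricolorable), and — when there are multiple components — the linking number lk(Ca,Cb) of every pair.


Jones polynomial: V(q) = q^(-9/2) - q^(-5/2) - q^(-3/2) - q^(-1/2)
<D> = A^-7 + A^-3 + A - A^9; writhe -3
components 2, writhe -3 (9 crossings)
linking number lk(C1,C2) = 0
3-colorings: 27 of 3^9, det 0 — tricolorable
note: span 4 respects span(V) <= c + mu - 1 = 10 for this 2-component diagram


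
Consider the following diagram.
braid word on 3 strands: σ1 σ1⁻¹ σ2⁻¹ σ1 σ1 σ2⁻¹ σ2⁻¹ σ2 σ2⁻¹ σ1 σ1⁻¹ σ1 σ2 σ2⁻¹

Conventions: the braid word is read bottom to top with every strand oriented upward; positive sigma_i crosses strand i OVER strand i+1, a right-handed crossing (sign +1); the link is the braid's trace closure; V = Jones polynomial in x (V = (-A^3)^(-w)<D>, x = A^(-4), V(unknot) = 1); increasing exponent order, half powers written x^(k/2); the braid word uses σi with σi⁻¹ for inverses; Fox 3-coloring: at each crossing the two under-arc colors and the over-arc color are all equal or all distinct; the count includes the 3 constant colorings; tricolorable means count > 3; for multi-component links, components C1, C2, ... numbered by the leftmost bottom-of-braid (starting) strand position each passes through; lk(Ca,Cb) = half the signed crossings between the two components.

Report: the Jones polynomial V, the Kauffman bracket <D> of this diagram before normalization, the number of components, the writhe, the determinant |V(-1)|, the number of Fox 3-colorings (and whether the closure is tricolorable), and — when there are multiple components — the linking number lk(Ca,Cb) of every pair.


V(x) = -x^-3 + 2x^-2 - 2x^-1 + 3 - 2x + 2x^2 - x^3
bracket: -A^-12 + 2A^-8 - 2A^-4 + 3 - 2A^4 + 2A^8 - A^12, w = 0
1 component, writhe 0, over 14 crossings
det 13, colorings 3 of 3^14 — not tricolorable
observation: w = 0 (over 14 crossings) is diagram-only; (-A^3)^(0) removes it from V


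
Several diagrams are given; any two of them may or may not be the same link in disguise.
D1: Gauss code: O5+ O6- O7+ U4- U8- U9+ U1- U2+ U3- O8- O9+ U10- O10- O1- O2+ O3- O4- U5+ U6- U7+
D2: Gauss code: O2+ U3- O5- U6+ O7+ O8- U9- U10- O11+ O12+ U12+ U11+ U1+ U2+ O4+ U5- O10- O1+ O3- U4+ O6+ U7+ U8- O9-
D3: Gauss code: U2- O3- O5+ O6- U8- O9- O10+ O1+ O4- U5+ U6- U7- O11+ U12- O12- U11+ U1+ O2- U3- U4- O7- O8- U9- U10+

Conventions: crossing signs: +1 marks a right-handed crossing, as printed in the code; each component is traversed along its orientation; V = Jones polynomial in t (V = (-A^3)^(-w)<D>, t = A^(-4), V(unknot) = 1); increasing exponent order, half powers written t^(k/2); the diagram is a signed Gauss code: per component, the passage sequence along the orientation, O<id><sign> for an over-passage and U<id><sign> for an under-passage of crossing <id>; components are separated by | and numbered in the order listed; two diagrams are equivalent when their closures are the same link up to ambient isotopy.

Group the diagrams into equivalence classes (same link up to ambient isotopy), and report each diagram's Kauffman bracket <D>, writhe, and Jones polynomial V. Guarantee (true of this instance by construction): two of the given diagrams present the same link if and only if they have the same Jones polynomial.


classes: {D1} | {D2} | {D3}
V(D1) = 1  [10 crossings, <D> = A^-6, w = -2]
D2 (bracket A^-2 - A^2 + A^6 - A^10 + A^14; 12 crossings at w = +2): V = t^-2 - t^-1 + 1 - t + t^2
V(D3) = -t^-6 + t^-5 - t^-4 + 2t^-3 - t^-2 + t^-1  [12 crossings, <D> = A^-8 - A^-4 + 2 - A^4 + A^8 - A^12, w = -4]
note: V(t) takes 3 values over 3 diagrams, fixing the grouping


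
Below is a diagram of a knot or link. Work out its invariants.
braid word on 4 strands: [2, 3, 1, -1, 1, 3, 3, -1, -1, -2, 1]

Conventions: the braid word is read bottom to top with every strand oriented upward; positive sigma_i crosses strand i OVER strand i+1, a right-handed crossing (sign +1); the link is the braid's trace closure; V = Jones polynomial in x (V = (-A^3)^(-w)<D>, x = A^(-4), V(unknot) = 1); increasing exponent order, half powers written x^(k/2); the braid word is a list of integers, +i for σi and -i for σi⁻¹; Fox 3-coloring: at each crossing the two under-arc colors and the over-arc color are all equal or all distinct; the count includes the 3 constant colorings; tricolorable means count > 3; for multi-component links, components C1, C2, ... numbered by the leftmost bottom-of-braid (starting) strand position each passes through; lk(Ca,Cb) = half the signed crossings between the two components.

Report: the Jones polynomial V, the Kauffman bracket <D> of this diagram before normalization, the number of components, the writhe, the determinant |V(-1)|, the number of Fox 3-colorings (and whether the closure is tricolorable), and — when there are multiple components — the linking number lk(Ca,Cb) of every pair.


V(x) = x + x^3 - x^4
bracket: A^-7 - A^-3 - A^5, w = +3
1 component, writhe +3, over 11 crossings
det 3, colorings 9 of 3^11 — tricolorable
observation: V spans 3 powers of x: at least 3 crossings in any diagram


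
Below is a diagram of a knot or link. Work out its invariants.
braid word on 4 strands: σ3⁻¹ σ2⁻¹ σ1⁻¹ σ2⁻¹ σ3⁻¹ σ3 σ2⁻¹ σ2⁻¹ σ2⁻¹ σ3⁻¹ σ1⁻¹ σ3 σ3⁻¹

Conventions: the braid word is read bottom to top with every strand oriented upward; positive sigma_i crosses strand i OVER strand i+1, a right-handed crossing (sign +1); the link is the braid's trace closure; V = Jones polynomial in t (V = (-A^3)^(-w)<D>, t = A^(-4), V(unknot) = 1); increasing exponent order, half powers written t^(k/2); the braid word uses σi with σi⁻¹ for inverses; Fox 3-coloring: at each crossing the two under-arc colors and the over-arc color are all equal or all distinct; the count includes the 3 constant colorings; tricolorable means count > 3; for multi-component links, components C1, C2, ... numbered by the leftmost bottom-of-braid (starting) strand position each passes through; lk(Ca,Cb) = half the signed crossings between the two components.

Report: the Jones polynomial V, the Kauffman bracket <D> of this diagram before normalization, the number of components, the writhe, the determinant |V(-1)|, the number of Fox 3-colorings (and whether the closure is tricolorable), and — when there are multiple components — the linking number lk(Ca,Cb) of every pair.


V(t) = t^-11 - t^-10 + 2t^-9 - 2t^-8 + 2t^-7 - t^-6 + 2t^-5 + t^-3
bracket: -A^-15 - 2A^-7 + A^-3 - 2A + 2A^5 - 2A^9 + A^13 - A^17, w = -9
3 components, writhe -9, over 13 crossings
lk(C1,C2) = -3
linking number lk(C1,C3) = 0
lk(C2,C3): -1
det 12, colorings 9 of 3^13 — tricolorable
observation: |V(-1)| = 12: so tricolorable, since 3 divides 12


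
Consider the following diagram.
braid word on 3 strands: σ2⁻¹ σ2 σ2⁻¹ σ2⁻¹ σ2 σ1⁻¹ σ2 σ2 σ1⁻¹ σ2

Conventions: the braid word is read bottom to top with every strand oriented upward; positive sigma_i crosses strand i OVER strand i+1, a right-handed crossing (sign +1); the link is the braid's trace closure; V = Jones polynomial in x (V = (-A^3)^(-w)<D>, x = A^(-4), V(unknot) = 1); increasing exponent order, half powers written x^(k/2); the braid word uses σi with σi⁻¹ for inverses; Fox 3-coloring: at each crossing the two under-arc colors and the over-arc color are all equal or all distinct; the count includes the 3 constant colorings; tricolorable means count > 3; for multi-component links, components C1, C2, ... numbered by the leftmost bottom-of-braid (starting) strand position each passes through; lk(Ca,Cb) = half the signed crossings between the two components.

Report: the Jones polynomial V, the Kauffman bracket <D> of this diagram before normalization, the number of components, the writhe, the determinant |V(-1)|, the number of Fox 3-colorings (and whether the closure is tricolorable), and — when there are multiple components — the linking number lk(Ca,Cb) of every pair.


Jones polynomial: V(x) = x^-2 + 2 + x^2
<D> = A^-8 + 2 + A^8; writhe 0
components 3, writhe 0 (10 crossings)
linking number lk(C1,C2) = +1
lk(C1,C3): -1
lk(C2,C3) = 0
3-colorings: 3 of 3^10, det 4 — not tricolorable
note: the 3 component pairs carry total linking 0


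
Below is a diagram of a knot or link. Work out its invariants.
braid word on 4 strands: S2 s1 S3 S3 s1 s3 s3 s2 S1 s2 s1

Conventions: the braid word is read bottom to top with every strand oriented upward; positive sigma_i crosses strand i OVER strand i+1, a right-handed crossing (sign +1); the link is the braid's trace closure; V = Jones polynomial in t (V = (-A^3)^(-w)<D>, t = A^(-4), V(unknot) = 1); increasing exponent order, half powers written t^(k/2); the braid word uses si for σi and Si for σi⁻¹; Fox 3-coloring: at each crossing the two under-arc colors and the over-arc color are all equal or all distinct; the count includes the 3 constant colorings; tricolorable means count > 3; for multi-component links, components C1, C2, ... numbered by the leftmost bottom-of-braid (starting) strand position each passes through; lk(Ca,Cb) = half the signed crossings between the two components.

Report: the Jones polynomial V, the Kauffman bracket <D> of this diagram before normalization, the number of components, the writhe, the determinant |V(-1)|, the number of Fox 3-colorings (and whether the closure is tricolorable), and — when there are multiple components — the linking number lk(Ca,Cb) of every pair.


V(t) = 2 + t + t^2 + t^3 - t^6
bracket: A^-15 - A^-3 - A - A^5 - 2A^9, w = +3
3 components, writhe +3, over 11 crossings
lk(C1,C2) = 0
linking number lk(C1,C3) = 0
lk(C2,C3): 0
det 0, colorings 9 of 3^11 — tricolorable
observation: summing lk over 3 pairs gives 0


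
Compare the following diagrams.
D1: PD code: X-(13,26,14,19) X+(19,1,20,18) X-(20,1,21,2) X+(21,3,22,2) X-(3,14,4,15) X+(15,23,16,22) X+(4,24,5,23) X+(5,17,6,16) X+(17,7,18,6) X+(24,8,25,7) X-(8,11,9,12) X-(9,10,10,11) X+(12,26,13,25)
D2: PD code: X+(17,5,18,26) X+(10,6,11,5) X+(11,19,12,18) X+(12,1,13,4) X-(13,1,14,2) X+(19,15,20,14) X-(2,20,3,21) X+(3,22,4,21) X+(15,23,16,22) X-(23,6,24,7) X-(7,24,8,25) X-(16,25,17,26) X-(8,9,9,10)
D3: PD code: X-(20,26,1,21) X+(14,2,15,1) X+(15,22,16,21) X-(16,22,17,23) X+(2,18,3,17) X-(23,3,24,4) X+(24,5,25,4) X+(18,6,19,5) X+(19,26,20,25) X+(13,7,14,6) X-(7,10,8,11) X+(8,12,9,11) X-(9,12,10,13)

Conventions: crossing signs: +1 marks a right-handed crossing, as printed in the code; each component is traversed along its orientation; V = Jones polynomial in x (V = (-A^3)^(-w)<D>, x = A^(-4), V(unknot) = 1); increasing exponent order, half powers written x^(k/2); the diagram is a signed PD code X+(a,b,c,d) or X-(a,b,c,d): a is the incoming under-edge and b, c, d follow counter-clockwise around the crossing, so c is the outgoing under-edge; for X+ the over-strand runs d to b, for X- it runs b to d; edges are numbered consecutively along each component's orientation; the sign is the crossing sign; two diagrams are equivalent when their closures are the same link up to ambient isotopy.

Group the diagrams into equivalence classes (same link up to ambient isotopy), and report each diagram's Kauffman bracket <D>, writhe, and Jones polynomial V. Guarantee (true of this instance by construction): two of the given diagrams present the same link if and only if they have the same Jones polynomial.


grouping into links: {D1} | {D2, D3}
V(D1) = -x^(3/2) - x^(7/2) + x^(9/2) - x^(11/2)  (w +3, c 13, <D> = A^-13 - A^-9 + A^-5 + A^3)
D2 (bracket -A^-15 + A^-7 + A^-3 + A; 13 crossings at w = +1): V = -x^(1/2) - x^(3/2) - x^(5/2) + x^(9/2)
D3 (bracket -A^-9 + A^-1 + A^3 + A^7; 13 crossings at w = +3): V = -x^(1/2) - x^(3/2) - x^(5/2) + x^(9/2)
why: V(x) takes 2 values over 3 diagrams, fixing the grouping


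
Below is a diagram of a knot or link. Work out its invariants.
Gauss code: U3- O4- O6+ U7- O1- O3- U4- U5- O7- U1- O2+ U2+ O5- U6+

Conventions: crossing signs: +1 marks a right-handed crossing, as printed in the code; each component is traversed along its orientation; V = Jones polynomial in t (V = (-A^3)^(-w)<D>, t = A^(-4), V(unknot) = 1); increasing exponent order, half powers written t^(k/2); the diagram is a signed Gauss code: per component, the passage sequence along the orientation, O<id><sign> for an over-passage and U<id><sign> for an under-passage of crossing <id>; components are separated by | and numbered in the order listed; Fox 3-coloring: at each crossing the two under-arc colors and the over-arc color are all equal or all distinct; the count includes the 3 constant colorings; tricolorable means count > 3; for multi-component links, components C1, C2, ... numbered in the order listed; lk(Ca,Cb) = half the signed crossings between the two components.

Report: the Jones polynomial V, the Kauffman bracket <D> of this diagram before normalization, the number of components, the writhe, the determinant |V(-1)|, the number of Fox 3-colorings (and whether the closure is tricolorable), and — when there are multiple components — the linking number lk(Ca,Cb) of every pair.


V = -t^-6 + t^-5 - t^-4 + 2t^-3 - t^-2 + t^-1
<D> = -A^-5 + A^-1 - 2A^3 + A^7 - A^11 + A^15 (w = -3)
1 component over 7 crossings, w = -3
3 Fox colorings among 3^7, |V(-1)| = 7: not tricolorable
why: w = -3 shifts under R1 moves; the (-A^3)^(3) factor cancels that in V


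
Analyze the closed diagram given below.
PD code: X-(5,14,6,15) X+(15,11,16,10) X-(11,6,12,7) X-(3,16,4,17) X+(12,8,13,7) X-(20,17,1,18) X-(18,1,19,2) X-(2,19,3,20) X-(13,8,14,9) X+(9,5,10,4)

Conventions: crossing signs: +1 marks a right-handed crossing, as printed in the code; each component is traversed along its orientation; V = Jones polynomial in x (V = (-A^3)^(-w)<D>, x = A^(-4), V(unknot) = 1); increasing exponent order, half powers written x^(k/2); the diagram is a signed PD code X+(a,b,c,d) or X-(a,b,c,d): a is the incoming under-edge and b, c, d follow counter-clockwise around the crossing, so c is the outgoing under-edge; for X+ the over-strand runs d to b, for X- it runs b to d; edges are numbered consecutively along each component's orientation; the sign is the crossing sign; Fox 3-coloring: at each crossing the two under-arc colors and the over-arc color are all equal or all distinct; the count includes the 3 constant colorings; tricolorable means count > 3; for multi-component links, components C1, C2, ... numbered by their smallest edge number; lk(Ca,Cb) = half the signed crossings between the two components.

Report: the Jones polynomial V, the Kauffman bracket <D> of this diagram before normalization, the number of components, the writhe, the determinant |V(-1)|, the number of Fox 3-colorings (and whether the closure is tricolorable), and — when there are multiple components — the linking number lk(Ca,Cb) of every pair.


Jones polynomial: V(x) = -x^-6 + 2x^-5 - 2x^-4 + 3x^-3 - 3x^-2 + 2x^-1 - 1 + x
<D> = A^-16 - A^-12 + 2A^-8 - 3A^-4 + 3 - 2A^4 + 2A^8 - A^12; writhe -4
components 1, writhe -4 (10 crossings)
3-colorings: 9 of 3^10, det 15 — tricolorable
note: the span of V is 7, forcing >= 7 crossings in any diagram


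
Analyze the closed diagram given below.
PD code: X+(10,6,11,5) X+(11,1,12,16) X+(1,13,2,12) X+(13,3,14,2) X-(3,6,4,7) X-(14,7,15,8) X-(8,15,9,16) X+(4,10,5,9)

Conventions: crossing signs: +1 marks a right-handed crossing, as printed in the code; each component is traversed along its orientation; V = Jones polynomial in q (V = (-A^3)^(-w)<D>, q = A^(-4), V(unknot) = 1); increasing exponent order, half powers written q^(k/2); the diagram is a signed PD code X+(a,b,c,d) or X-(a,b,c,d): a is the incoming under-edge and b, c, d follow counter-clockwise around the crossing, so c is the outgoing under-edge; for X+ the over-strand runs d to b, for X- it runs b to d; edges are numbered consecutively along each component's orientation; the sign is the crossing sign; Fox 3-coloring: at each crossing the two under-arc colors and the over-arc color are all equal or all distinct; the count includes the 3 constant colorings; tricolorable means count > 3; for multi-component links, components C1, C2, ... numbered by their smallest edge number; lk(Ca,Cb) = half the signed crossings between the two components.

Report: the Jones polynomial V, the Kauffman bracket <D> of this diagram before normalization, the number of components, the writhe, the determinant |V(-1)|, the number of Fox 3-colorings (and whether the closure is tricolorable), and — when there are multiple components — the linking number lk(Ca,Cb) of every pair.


Jones polynomial: V(q) = q^-1 - 1 + 2q - 2q^2 + 2q^3 - 2q^4 + q^5
<D> = A^-14 - 2A^-10 + 2A^-6 - 2A^-2 + 2A^2 - A^6 + A^10; writhe +2
components 1, writhe +2 (8 crossings)
3-colorings: 3 of 3^8, det 11 — not tricolorable
note: |V(-1)| = 11: so not tricolorable, since 3 does not divide 11


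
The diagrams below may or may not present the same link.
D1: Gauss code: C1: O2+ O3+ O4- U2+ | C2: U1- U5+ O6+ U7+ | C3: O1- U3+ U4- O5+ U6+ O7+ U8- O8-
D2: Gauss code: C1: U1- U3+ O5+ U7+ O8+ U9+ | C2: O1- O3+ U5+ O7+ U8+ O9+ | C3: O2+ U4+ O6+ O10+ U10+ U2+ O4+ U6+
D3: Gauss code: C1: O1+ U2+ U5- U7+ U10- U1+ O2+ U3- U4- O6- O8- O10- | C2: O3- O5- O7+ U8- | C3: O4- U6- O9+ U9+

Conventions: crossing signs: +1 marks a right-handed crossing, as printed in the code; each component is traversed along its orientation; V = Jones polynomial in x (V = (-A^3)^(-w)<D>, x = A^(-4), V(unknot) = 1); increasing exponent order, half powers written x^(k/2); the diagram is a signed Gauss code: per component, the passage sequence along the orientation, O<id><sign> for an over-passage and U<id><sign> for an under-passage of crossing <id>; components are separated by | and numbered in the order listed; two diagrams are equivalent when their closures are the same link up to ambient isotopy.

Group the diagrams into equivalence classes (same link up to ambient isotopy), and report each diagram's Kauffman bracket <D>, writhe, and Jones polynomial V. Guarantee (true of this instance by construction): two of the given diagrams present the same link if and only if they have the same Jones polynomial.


classes: {D1} | {D2} | {D3}
V(D1) = 1 + x + x^2 + x^3  [8 crossings, <D> = A^-6 + A^-2 + A^2 + A^6, w = +2]
V(D2) = x^2 + x^3 + 2x^4 + x^9 - x^10  [10 crossings, <D> = -A^-16 + A^-12 + 2A^8 + A^12 + A^16, w = +8]
D3 (bracket A^-2 + 2A^6 + A^14; 10 crossings at w = -2): V = x^-5 + 2x^-3 + x^-1
note: 3 classes among 3 diagrams; unequal V(x) rules out equality


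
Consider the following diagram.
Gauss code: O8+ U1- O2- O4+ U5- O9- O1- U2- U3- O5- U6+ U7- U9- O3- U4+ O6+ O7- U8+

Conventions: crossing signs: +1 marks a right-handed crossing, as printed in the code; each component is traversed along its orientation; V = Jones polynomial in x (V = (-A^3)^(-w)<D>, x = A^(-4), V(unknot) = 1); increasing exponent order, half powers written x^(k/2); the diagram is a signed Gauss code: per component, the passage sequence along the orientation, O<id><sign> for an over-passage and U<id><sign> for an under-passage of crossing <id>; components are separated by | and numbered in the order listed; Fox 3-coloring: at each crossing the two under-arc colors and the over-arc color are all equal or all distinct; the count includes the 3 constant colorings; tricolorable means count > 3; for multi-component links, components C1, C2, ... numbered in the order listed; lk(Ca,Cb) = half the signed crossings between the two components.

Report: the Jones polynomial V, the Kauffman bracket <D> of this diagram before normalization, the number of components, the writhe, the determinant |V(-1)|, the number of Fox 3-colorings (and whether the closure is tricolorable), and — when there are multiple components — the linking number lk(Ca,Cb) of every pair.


V(x) = -x^-6 + x^-5 - x^-4 + 2x^-3 - x^-2 + x^-1
bracket: -A^-5 + A^-1 - 2A^3 + A^7 - A^11 + A^15, w = -3
1 component, writhe -3, over 9 crossings
det 7, colorings 3 of 3^9 — not tricolorable
observation: w = -3 shifts under R1 moves; the (-A^3)^(3) factor cancels that in V


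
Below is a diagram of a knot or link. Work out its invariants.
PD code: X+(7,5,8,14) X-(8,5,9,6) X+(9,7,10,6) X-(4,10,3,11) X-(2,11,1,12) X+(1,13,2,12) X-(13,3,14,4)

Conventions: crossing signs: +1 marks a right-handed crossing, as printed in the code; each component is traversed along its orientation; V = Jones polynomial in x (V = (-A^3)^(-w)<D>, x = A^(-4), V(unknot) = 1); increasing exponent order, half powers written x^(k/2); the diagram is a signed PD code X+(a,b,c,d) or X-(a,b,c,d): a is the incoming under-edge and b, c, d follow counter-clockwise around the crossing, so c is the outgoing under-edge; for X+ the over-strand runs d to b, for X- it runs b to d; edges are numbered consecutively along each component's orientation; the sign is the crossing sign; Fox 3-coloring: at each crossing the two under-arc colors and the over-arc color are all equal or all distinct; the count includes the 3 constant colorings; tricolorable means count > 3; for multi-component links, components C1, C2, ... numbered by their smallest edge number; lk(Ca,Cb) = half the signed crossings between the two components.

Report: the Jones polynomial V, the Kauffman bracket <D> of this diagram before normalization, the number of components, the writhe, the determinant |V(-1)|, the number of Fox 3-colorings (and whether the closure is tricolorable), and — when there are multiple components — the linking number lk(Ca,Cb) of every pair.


Jones polynomial: V(x) = x^-3 + x^-2 + x^-1 + 1
<D> = -A^-3 - A - A^5 - A^9; writhe -1
components 3, writhe -1 (7 crossings)
linking number lk(C1,C2) = 0
lk(C1,C3): 0
lk(C2,C3) = -1
3-colorings: 9 of 3^7, det 0 — tricolorable
note: the 3 component pairs carry total linking -1


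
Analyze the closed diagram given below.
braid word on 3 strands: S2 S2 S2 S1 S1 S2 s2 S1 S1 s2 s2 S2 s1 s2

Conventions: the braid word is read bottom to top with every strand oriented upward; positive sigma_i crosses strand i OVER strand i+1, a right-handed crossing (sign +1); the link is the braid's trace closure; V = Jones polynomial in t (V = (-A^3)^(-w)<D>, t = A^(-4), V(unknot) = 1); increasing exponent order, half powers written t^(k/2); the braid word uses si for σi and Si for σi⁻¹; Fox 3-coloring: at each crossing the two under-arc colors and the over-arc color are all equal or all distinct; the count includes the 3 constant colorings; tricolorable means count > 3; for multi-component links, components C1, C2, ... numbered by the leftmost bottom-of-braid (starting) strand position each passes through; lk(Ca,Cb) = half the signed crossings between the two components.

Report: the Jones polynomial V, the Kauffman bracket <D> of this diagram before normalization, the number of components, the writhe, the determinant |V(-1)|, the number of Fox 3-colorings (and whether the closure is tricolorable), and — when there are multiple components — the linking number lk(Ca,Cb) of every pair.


V(t) = -t^-7 + t^-6 - t^-5 + t^-4 + t^-2
bracket: A^-4 + A^4 - A^8 + A^12 - A^16, w = -4
1 component, writhe -4, over 14 crossings
det 5, colorings 3 of 3^14 — not tricolorable
observation: w = -4 shifts under R1 moves; the (-A^3)^(4) factor cancels that in V


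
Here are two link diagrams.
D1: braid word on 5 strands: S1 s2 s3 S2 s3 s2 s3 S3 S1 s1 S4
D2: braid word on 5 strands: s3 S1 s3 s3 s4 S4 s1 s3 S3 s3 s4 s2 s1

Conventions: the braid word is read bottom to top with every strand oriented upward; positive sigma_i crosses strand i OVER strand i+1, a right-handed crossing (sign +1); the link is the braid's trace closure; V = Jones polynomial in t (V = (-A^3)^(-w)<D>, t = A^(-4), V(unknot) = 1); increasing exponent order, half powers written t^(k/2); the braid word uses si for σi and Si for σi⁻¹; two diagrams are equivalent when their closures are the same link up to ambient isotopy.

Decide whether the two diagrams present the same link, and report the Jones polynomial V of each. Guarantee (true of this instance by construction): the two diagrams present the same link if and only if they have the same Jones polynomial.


same link: no
V(D1) = -t^(1/2) + t^(3/2) - t^(5/2) - t^(9/2)  [11 crossings, <D> = A^-15 + A^-7 - A^-3 + A, w = +1]
V(D2) = -t^(3/2) - t^(7/2) + t^(9/2) - t^(11/2)  (w +7, c 13, <D> = A^-1 - A^3 + A^7 + A^15)
note: 2 values of V(t) split the 2 diagrams


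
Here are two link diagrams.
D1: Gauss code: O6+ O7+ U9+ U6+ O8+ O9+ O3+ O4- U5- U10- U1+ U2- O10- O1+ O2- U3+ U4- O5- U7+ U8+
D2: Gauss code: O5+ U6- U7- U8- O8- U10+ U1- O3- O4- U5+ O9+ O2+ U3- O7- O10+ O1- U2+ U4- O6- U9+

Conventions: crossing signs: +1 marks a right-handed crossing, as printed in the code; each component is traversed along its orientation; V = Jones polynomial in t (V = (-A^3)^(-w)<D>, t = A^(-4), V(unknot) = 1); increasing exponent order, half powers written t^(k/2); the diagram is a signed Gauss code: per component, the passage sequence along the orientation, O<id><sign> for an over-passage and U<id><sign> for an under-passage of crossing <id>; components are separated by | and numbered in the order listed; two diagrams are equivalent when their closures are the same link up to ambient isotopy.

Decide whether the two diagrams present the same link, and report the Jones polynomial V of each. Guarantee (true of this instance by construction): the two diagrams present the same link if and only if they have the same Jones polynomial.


equivalent: no
D1 (bracket -A^-10 + A^-6 + A^2; 10 crossings at w = +2): V = t + t^3 - t^4
V(D2) = t^-4 - t^-3 + t^-2 - 2t^-1 + 2 - t + t^2  (w -2, c 10, <D> = A^-14 - A^-10 + 2A^-6 - 2A^-2 + A^2 - A^6 + A^10)
key observation: V(t) takes 2 values over 2 diagrams, fixing the grouping


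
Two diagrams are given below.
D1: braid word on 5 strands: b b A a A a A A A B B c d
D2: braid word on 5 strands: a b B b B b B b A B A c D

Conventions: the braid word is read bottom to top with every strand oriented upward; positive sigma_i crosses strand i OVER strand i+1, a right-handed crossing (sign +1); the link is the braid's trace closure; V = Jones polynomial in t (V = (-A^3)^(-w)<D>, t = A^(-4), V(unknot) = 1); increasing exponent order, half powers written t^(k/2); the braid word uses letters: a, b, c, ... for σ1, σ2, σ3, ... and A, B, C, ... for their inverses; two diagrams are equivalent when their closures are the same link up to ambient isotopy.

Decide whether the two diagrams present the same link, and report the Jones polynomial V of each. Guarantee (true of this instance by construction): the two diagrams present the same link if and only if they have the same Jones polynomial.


same link: no
V(D1) = t^(-9/2) - t^(-5/2) - t^(-3/2) - t^(-1/2)  [13 crossings, <D> = A^-1 + A^3 + A^7 - A^15, w = -1]
V(D2) = -t^(-1/2) - t^(1/2)  (w -1, c 13, <D> = A^-5 + A^-1)
note: 2 classes among 2 diagrams; unequal V(t) rules out equality
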